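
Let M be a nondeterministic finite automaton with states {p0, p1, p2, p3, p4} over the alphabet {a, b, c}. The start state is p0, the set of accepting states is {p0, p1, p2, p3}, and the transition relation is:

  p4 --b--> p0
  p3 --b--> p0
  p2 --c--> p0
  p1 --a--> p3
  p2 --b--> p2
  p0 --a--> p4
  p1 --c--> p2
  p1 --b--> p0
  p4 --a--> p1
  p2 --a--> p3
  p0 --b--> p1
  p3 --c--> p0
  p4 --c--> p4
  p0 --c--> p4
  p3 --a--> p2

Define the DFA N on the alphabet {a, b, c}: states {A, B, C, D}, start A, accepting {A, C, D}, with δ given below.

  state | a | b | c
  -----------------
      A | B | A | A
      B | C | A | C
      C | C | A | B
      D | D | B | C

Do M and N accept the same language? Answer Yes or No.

The string ba is accepted by M but rejected by N.
So L(M) ≠ L(N).

No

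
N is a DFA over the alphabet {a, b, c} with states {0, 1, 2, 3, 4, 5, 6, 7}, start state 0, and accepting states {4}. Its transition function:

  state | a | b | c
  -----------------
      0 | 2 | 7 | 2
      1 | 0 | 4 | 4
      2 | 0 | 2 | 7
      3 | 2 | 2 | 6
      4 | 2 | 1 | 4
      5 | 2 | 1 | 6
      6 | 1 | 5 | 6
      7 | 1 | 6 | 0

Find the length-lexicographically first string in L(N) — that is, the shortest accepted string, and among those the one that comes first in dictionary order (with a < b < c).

bab

A breadth-first search from 0 reaches an accepting state first via the path 0 → 7 → 1 → 4 on input bab.
No string of length < 3 is accepted (BFS exhausts all shorter strings without reaching an accepting state), and bab is the lexicographically least accepting string of length 3.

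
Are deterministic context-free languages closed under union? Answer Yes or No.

No

{aⁿbⁿ : n≥0} and {aⁿb²ⁿ : n≥0} are each accepted by a deterministic PDA (push the a's; pop one per b, respectively one per two b's), but their union U is not. Suppose a DPDA M accepted U. Being deterministic, M has a single run on aⁿb²ⁿ, and since aⁿbⁿ ∈ U that run passes through an accepting configuration right after consuming the prefix aⁿbⁿ and then goes on to accept again after n more b's. Build an ordinary (nondeterministic) PDA M′ that simulates M on a's and b's and, at any moment when M is in an accepting state, may switch to a second mode in which it reads only c's, feeding each c to M as a b; M′ accepts when M does. Then M′ accepts aⁱbʲcᵏ (k≥1) exactly when both aⁱbʲ ∈ U and aⁱbʲ⁺ᵏ ∈ U, and checking the four cases (i=j or j=2i, combined with j+k=i or j+k=2i) leaves only i=j=k: so L(M′) ∩ a*b*c⁺ = {aⁿbⁿcⁿ : n≥1} would be context-free, which it is not (pumping lemma) — contradiction. (The union is an unambiguous CFL; it is determinism, not unambiguity, that fails.)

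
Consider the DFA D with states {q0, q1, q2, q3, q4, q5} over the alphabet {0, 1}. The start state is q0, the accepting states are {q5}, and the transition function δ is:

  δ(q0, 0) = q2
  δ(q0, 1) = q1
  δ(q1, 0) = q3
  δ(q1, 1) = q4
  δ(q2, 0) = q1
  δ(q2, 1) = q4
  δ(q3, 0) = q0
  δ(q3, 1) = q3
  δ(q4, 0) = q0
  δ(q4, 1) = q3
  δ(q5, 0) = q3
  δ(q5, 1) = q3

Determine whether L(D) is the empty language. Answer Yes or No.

Yes

The states reachable from the start state are {q0, q1, q2, q3, q4}.
None of the accepting states {q5} is reachable, so no string is accepted and L(D) = ∅.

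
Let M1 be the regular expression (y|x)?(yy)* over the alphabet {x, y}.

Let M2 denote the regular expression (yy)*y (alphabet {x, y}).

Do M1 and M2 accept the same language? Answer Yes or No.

No

The empty string ε is accepted by M1 but rejected by M2.
So L(M1) ≠ L(M2).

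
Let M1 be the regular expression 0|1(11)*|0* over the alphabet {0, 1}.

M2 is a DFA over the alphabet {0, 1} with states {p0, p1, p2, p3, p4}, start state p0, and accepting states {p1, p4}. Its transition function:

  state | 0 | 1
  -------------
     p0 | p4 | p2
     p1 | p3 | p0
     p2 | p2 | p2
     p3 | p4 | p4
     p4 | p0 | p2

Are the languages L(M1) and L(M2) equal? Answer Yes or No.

No

The empty string ε is accepted by M1 but rejected by M2.
So L(M1) ≠ L(M2).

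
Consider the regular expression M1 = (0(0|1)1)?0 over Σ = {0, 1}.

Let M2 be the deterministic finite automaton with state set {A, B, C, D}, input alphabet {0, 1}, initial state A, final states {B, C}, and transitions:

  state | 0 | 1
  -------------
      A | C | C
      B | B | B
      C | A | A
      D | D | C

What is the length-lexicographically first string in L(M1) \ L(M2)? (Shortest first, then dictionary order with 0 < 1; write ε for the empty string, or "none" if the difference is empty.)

The string 0010 is accepted by M1 but not by M2.
No shorter string lies in the difference, and 0010 is the lexicographically first length-4 string in L(M1) \ L(M2).

0010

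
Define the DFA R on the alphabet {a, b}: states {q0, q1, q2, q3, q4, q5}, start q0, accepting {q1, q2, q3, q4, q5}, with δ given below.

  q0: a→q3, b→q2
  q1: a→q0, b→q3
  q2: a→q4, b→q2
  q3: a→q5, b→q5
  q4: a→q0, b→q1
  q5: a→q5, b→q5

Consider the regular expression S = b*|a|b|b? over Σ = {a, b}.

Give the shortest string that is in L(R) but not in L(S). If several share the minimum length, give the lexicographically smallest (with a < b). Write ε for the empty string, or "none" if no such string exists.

aa

The string aa is accepted by R but not by S.
No shorter string lies in the difference, and aa is the lexicographically first length-2 string in L(R) \ L(S).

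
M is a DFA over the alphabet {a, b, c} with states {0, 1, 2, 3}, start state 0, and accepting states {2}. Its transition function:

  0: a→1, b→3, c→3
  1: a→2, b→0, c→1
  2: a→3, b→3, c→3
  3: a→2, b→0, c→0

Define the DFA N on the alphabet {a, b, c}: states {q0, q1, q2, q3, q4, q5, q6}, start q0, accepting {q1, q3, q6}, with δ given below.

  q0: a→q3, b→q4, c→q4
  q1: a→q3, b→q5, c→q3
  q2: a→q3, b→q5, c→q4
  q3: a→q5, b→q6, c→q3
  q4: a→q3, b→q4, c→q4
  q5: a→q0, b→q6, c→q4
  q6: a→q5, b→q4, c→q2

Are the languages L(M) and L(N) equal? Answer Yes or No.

The string aa is accepted by M but rejected by N.
So L(M) ≠ L(N).

No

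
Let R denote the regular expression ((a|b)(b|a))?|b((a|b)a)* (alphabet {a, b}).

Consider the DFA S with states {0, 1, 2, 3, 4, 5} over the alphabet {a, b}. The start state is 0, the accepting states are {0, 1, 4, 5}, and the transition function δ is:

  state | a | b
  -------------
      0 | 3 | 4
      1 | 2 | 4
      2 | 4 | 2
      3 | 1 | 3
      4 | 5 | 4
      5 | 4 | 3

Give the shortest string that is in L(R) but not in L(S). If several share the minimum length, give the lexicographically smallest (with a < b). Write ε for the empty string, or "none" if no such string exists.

ab

The string ab is accepted by R but not by S.
No shorter string lies in the difference, and ab is the lexicographically first length-2 string in L(R) \ L(S).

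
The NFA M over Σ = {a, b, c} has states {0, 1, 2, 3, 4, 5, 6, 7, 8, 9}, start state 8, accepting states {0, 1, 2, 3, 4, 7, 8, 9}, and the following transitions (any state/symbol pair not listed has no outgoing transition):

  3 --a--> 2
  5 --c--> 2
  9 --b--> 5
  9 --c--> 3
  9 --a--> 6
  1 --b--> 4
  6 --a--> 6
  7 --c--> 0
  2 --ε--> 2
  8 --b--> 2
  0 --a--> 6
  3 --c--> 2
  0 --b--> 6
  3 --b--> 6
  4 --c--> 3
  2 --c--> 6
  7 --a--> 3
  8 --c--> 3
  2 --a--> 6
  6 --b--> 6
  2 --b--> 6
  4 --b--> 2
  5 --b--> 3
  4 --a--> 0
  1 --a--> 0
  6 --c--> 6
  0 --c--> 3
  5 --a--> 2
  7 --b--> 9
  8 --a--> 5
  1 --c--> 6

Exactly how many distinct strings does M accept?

10

The useful subgraph on states {2, 3, 5, 8} is acyclic, so L(M) is finite; the longest accepting path visits 4 useful states, giving maximum string length 3.
Counting accepting paths from 8 by length: 1 of length 0, 2 of length 1, 5 of length 2, 2 of length 3. Total 10.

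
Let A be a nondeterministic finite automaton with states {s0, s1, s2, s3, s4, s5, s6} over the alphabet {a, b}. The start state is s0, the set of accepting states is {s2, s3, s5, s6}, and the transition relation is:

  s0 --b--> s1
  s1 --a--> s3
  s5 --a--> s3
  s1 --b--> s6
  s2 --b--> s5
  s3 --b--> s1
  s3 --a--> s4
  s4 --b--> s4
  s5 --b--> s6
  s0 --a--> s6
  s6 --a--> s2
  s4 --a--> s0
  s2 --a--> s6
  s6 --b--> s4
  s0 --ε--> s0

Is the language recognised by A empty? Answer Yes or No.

No

The string a is accepted: the run s0 → s6 ends in the accepting state s6.
Since at least one string is accepted, L(A) is not empty.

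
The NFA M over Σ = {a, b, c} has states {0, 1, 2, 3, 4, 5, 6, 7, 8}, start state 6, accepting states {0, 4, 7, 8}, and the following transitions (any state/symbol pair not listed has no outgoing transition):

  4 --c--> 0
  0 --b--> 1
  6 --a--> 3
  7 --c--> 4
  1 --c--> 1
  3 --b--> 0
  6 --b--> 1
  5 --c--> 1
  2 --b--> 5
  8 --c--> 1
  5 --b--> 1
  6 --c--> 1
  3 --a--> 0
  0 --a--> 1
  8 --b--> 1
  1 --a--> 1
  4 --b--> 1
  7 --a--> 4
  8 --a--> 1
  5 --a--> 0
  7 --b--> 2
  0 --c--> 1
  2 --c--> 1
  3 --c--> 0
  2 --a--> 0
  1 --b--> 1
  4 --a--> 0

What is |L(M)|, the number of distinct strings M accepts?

3

The useful subgraph on states {0, 3, 6} is acyclic, so L(M) is finite; the longest accepting path visits 3 useful states, giving maximum string length 2.
Counting accepting paths from 6 by length: 3 of length 2. Total 3.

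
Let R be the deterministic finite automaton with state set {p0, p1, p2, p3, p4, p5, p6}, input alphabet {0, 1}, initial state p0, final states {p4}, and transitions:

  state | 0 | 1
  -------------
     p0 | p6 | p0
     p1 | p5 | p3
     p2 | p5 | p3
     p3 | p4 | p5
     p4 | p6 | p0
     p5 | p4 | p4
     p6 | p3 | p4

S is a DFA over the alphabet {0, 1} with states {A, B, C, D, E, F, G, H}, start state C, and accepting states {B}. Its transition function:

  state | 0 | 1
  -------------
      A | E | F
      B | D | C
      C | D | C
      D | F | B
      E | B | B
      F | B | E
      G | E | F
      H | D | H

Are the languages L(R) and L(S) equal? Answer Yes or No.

Exploring the product automaton R × S from the start pair (p0, C), following both machines on each input symbol, reaches 5 state pairs: (p0, C), (p6, D), (p3, F), (p4, B), (p5, E).
R accepts in {p4} and S accepts in {B}. In every reachable pair the two components are either both accepting — (p4, B) — or both non-accepting, so no string is accepted by exactly one of the machines: L(R) \ L(S) and L(S) \ L(R) are both empty.
Hence every string is accepted by R iff it is accepted by S, and the two languages coincide.

Yes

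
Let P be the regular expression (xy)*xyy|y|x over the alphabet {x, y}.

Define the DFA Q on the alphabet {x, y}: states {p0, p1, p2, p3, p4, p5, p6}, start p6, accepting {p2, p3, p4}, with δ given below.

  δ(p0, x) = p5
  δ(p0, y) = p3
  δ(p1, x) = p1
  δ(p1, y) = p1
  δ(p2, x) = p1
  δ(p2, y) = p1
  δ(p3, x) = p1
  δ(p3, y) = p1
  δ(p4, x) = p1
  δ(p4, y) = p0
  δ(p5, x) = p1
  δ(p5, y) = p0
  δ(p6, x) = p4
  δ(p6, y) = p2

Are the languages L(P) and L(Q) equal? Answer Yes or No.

Converting the expression P to a DFA (subset construction, then merging equivalent states) gives the minimal DFA with states {r0, r1, r2, r3, r4, r5}, start state r0, accepting states {r1, r2} and transitions r0: x→r1, y→r2; r1: x→r3, y→r4; r2: x→r3, y→r3; r3: x→r3, y→r3; r4: x→r5, y→r2; r5: x→r3, y→r4.
Exploring the product automaton P × Q from the start pair (r0, p6), following both machines on each input symbol, reaches 7 state pairs: (r0, p6), (r1, p4), (r2, p2), (r3, p1), (r4, p0), (r5, p5), (r2, p3).
P accepts in {r1, r2} and Q accepts in {p2, p3, p4}. In every reachable pair the two components are either both accepting — (r1, p4), (r2, p2), (r2, p3) — or both non-accepting, so no string is accepted by exactly one of the machines: L(P) \ L(Q) and L(Q) \ L(P) are both empty.
Hence every string is accepted by P iff it is accepted by Q, and the two languages coincide.

Yes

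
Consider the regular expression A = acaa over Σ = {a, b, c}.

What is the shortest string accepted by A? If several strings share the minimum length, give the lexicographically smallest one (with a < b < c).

acaa

By inspection of the expression, no string of length less than 4 matches, and acaa is the lexicographically first match of length 4.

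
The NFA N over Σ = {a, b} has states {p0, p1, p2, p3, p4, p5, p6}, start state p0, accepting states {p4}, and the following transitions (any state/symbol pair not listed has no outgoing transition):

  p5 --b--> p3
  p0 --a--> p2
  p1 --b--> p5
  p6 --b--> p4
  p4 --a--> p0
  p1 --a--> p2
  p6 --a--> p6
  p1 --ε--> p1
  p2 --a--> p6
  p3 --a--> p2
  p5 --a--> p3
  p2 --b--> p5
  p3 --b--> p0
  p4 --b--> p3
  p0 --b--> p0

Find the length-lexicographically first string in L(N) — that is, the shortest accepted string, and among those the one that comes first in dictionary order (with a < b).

A breadth-first search from p0 reaches an accepting state first via the path p0 → p2 → p6 → p4 on input aab.
No string of length < 3 is accepted (BFS exhausts all shorter strings without reaching an accepting state), and aab is the lexicographically least accepting string of length 3.

aab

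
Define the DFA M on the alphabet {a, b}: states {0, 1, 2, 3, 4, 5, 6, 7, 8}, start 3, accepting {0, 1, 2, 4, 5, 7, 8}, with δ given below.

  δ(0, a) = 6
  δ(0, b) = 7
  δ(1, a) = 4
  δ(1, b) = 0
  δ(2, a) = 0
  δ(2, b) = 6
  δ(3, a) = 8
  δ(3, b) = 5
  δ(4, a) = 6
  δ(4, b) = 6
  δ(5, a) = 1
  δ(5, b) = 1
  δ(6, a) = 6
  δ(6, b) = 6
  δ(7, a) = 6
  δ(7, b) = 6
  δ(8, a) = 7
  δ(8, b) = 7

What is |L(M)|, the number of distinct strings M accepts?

12

The useful subgraph on states {0, 1, 3, 4, 5, 7, 8} is acyclic, so L(M) is finite; the longest accepting path visits 5 useful states, giving maximum string length 4.
Counting accepting paths from 3 by length: 2 of length 1, 4 of length 2, 4 of length 3, 2 of length 4. Total 12.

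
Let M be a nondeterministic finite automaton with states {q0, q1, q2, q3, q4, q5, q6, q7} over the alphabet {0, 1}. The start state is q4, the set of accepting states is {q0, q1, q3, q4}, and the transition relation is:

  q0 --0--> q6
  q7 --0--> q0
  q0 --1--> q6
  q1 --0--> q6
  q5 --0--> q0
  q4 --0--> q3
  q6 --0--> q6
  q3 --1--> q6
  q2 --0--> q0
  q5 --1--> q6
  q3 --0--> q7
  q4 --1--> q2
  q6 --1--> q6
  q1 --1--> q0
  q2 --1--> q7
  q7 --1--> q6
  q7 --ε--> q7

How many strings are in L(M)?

5

The useful subgraph on states {q0, q2, q3, q4, q7} is acyclic, so L(M) is finite; the longest accepting path visits 4 useful states, giving maximum string length 3.
Counting accepting paths from q4 by length: 1 of length 0, 1 of length 1, 1 of length 2, 2 of length 3. Total 5.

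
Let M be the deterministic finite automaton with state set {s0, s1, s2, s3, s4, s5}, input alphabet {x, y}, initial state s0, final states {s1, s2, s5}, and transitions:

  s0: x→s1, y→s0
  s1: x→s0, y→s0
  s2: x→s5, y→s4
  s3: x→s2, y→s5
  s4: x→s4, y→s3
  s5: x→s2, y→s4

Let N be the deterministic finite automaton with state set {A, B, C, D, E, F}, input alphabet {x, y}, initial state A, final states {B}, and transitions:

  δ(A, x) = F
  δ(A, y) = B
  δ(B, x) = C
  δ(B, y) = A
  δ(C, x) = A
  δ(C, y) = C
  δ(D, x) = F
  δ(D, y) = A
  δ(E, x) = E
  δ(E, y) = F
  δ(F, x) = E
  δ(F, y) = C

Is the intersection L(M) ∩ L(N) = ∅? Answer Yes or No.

Yes

Exploring the product automaton M × N from the start pair (s0, A), following both machines on each input symbol, reaches 9 state pairs: (s0, A), (s1, F), (s0, B), (s0, E), (s0, C), (s1, C), (s1, E), (s0, F), (s1, A).
M accepts in {s1, s2, s5} and N accepts in {B}; no reachable pair has both components accepting, so no string drives both machines to acceptance simultaneously and L(M) ∩ L(N) = ∅.
So no string is accepted by both, and the intersection is empty.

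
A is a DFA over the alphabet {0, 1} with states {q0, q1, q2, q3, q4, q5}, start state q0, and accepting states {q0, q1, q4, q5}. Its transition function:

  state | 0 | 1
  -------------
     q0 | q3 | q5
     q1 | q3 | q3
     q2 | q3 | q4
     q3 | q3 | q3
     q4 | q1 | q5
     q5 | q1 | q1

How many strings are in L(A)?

The useful subgraph on states {q0, q1, q5} is acyclic, so L(A) is finite; the longest accepting path visits 3 useful states, giving maximum string length 2.
Counting accepting paths from q0 by length: 1 of length 0, 1 of length 1, 2 of length 2. Total 4.

4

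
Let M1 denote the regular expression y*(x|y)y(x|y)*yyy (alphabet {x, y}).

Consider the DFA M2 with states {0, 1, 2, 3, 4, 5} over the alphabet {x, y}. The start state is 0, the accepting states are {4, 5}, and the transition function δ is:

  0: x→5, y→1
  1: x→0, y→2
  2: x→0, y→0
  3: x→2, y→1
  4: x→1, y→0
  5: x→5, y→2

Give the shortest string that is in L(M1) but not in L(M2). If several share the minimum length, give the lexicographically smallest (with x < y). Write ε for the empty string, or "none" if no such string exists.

The string xyyyy is accepted by M1 but not by M2.
No shorter string lies in the difference, and xyyyy is the lexicographically first length-5 string in L(M1) \ L(M2).

xyyyy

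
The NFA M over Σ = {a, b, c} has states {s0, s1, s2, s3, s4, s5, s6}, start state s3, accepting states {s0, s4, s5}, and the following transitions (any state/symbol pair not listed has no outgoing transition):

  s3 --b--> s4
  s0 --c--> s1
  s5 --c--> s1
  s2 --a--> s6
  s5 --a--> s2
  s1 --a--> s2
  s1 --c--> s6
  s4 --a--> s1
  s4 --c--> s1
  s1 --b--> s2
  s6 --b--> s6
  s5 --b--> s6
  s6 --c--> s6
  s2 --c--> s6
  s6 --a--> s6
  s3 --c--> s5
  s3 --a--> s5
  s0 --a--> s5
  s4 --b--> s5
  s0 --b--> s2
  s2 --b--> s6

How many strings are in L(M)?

The useful subgraph on states {s3, s4, s5} is acyclic, so L(M) is finite; the longest accepting path visits 3 useful states, giving maximum string length 2.
Counting accepting paths from s3 by length: 3 of length 1, 1 of length 2. Total 4.

4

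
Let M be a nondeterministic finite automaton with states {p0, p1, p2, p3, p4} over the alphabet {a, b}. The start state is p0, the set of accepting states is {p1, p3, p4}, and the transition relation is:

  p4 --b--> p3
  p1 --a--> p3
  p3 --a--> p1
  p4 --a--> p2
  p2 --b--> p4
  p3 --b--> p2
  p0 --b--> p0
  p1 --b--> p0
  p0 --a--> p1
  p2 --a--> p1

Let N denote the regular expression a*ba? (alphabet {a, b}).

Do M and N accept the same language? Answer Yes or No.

No

The string a is accepted by M but rejected by N.
So L(M) ≠ L(N).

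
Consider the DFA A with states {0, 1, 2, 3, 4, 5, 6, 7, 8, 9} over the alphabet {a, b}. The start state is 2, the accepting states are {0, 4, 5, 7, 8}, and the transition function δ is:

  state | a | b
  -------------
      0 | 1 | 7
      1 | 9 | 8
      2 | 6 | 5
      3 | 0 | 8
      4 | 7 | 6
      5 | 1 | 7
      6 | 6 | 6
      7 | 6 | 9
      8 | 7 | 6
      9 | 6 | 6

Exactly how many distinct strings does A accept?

The useful subgraph on states {1, 2, 5, 7, 8} is acyclic, so L(A) is finite; the longest accepting path visits 5 useful states, giving maximum string length 4.
Counting accepting paths from 2 by length: 1 of length 1, 1 of length 2, 1 of length 3, 1 of length 4. Total 4.

4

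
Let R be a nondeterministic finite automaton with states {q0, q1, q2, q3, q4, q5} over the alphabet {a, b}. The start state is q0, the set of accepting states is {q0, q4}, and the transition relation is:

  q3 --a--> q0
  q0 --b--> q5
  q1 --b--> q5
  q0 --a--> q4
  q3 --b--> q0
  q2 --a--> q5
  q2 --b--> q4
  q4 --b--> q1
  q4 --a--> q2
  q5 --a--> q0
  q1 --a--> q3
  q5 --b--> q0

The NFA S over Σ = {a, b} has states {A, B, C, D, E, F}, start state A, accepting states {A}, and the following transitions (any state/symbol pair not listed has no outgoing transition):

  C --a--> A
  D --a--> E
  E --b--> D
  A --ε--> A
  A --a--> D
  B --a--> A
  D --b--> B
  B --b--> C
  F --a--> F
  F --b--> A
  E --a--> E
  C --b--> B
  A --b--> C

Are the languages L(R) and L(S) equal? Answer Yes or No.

The string a is accepted by R but rejected by S.
So L(R) ≠ L(S).

No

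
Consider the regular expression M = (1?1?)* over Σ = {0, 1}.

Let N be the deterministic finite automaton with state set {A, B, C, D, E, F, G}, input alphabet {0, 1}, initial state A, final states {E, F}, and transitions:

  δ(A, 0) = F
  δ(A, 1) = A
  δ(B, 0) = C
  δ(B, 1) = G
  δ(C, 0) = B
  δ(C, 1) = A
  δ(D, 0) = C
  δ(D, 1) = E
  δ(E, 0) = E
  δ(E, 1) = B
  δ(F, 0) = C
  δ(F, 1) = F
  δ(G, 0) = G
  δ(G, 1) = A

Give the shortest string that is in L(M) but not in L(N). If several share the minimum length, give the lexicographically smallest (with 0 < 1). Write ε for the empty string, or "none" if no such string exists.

ε

The empty string ε is accepted by M but not by N.
Since ε is the unique shortest string, it is the required witness.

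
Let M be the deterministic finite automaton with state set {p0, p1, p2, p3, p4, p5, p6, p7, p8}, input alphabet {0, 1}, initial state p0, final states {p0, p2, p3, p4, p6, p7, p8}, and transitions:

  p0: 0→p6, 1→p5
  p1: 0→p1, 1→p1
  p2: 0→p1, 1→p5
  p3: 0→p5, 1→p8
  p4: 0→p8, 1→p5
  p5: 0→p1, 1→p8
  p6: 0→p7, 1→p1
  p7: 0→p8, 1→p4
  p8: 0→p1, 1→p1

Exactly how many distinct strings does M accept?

The useful subgraph on states {p0, p4, p5, p6, p7, p8} is acyclic, so L(M) is finite; the longest accepting path visits 6 useful states, giving maximum string length 5.
Counting accepting paths from p0 by length: 1 of length 0, 1 of length 1, 2 of length 2, 2 of length 3, 1 of length 4, 1 of length 5. Total 8.

8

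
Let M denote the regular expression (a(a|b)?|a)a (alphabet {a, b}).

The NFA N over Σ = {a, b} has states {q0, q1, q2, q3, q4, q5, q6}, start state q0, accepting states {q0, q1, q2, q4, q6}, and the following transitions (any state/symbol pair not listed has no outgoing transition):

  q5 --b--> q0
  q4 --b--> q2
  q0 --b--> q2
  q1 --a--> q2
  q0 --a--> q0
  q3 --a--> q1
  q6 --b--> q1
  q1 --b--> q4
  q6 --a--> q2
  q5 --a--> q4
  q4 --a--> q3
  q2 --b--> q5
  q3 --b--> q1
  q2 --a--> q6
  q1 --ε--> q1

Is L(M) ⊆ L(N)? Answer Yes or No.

Yes

Converting the expression M to a DFA (subset construction, then merging equivalent states) gives the minimal DFA with states {m0, m1, m2, m3, m4, m5}, start state m0, accepting states {m3, m5} and transitions m0: a→m1, b→m2; m1: a→m3, b→m4; m2: a→m2, b→m2; m3: a→m5, b→m2; m4: a→m5, b→m2; m5: a→m2, b→m2.
Exploring the product automaton M × N from the start pair (m0, q0), following both machines on each input symbol, reaches 13 state pairs: (m0, q0), (m1, q0), (m2, q2), (m3, q0), (m4, q2), (m2, q6), (m2, q5), (m5, q0), (m5, q6), (m2, q1), (m2, q4), (m2, q0), (m2, q3).
M accepts in {m3, m5} and N accepts in {q0, q1, q2, q4, q6}. The reachable pairs whose M-component is accepting are (m3, q0), (m5, q0), (m5, q6); in each of them the N-component is accepting too, so the product for L(M) \ L(N) (M-component accepting, N-component rejecting) has no reachable accepting pair and the difference is empty.
Hence every string in L(M) is also in L(N).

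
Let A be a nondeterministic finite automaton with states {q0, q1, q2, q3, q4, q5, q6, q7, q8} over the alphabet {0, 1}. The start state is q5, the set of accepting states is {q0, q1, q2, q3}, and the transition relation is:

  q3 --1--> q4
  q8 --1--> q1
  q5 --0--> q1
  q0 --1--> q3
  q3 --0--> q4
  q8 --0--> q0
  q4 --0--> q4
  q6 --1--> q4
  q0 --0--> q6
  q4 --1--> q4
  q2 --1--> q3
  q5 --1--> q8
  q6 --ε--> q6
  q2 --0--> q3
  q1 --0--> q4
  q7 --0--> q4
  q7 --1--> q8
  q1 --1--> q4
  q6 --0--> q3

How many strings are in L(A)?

The useful subgraph on states {q0, q1, q3, q5, q6, q8} is acyclic, so L(A) is finite; the longest accepting path visits 5 useful states, giving maximum string length 4.
Counting accepting paths from q5 by length: 1 of length 1, 2 of length 2, 1 of length 3, 1 of length 4. Total 5.

5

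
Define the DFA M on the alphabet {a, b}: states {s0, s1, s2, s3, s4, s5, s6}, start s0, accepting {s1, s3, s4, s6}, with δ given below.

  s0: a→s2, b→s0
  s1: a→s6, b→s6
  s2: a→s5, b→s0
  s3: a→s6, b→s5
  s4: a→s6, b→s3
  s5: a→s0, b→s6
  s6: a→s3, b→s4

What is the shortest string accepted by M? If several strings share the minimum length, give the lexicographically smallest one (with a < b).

aab

A breadth-first search from s0 reaches an accepting state first via the path s0 → s2 → s5 → s6 on input aab.
No string of length < 3 is accepted (BFS exhausts all shorter strings without reaching an accepting state), and aab is the lexicographically least accepting string of length 3.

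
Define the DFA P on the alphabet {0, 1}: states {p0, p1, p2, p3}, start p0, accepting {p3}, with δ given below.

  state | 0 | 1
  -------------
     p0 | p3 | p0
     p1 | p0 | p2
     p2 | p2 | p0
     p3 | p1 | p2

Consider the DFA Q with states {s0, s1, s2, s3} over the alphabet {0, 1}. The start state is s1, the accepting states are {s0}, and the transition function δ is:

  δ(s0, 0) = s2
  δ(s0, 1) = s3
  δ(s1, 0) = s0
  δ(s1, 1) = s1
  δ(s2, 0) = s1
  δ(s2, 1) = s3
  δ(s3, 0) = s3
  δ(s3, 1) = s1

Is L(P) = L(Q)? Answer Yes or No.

Exploring the product automaton P × Q from the start pair (p0, s1), following both machines on each input symbol, reaches 4 state pairs: (p0, s1), (p3, s0), (p1, s2), (p2, s3).
P accepts in {p3} and Q accepts in {s0}. In every reachable pair the two components are either both accepting — (p3, s0) — or both non-accepting, so no string is accepted by exactly one of the machines: L(P) \ L(Q) and L(Q) \ L(P) are both empty.
Hence every string is accepted by P iff it is accepted by Q, and the two languages coincide.

Yes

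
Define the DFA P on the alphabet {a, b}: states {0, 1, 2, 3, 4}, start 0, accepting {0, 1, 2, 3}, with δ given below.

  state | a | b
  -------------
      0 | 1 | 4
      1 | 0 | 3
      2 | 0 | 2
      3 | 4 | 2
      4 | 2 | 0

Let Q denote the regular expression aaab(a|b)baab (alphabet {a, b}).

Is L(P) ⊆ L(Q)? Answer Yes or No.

No

The empty string ε is in L(P) but not in L(Q).
So L(P) ⊄ L(Q).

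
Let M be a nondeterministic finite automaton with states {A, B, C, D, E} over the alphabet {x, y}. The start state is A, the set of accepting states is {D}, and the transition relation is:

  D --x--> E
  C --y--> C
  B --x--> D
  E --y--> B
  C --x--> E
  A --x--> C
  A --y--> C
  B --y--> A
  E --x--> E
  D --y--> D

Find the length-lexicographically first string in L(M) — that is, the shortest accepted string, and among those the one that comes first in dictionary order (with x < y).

A breadth-first search from A reaches an accepting state first via the path A → C → E → B → D on input xxyx.
No string of length < 4 is accepted (BFS exhausts all shorter strings without reaching an accepting state), and xxyx is the lexicographically least accepting string of length 4.

xxyx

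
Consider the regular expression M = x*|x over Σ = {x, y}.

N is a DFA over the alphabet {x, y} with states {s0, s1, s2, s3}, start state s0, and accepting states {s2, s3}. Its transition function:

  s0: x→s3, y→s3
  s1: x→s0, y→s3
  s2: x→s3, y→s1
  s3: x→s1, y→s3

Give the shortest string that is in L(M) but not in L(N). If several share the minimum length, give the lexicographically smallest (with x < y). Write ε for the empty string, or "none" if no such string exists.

The empty string ε is accepted by M but not by N.
Since ε is the unique shortest string, it is the required witness.

ε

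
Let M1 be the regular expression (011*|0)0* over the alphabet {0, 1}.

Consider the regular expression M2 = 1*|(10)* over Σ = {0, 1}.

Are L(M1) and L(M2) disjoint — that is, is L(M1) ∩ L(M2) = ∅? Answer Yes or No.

Converting the expression M1 to a DFA (subset construction, then merging equivalent states) gives the minimal DFA with states {r0, r1, r2, r3}, start state r0, accepting states {r1, r3} and transitions r0: 0→r1, 1→r2; r1: 0→r3, 1→r1; r2: 0→r2, 1→r2; r3: 0→r3, 1→r2.
Converting the expression M2 to a DFA (subset construction, then merging equivalent states) gives the minimal DFA with states {t0, t1, t2, t3, t4, t5}, start state t0, accepting states {t0, t2, t3, t4} and transitions t0: 0→t1, 1→t2; t1: 0→t1, 1→t1; t2: 0→t3, 1→t4; t3: 0→t1, 1→t5; t4: 0→t1, 1→t4; t5: 0→t3, 1→t1.
Exploring the product automaton M1 × M2 from the start pair (r0, t0), following both machines on each input symbol, reaches 8 state pairs: (r0, t0), (r1, t1), (r2, t2), (r3, t1), (r2, t3), (r2, t4), (r2, t1), (r2, t5).
M1 accepts in {r1, r3} and M2 accepts in {t0, t2, t3, t4}; no reachable pair has both components accepting, so no string drives both machines to acceptance simultaneously and L(M1) ∩ L(M2) = ∅.
So no string is accepted by both, and the intersection is empty.

Yes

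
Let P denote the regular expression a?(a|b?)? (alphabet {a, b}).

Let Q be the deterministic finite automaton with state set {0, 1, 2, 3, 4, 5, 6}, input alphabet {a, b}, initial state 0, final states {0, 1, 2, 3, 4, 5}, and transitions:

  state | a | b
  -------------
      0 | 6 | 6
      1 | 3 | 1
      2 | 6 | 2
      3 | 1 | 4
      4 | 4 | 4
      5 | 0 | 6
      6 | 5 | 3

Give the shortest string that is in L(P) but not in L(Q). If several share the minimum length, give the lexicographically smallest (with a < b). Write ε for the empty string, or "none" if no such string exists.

The string a is accepted by P but not by Q.
No shorter string lies in the difference, and a is the lexicographically first length-1 string in L(P) \ L(Q).

a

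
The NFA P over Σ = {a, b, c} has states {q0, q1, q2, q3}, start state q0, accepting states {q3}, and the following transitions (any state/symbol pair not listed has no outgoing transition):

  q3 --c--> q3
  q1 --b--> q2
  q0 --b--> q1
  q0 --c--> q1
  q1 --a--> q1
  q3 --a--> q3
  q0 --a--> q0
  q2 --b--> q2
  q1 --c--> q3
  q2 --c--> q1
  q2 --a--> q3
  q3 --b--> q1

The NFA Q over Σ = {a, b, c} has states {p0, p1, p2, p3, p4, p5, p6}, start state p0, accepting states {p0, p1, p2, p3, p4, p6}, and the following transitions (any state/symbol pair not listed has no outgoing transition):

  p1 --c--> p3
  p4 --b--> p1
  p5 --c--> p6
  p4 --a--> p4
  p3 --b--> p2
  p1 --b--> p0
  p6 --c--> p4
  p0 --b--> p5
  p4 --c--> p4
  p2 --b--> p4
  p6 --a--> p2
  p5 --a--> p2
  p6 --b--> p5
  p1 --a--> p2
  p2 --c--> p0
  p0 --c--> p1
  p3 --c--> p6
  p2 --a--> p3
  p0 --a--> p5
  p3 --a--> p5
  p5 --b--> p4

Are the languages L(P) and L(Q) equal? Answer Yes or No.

The string cba is accepted by P but rejected by Q.
So L(P) ≠ L(Q).

No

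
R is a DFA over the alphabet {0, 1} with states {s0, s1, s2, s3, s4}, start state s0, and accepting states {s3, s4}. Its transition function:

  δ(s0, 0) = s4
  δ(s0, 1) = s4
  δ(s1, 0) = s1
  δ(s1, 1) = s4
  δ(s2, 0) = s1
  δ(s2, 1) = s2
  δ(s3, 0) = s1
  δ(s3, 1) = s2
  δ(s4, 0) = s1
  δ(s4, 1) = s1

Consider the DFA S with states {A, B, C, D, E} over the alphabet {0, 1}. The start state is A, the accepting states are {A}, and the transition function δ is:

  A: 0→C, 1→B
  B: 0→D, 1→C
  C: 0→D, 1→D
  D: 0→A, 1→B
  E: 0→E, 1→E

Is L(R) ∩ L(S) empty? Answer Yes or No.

Yes

Exploring the product automaton R × S from the start pair (s0, A), following both machines on each input symbol, reaches 8 state pairs: (s0, A), (s4, C), (s4, B), (s1, D), (s1, C), (s1, A), (s4, D), (s1, B).
R accepts in {s3, s4} and S accepts in {A}; no reachable pair has both components accepting, so no string drives both machines to acceptance simultaneously and L(R) ∩ L(S) = ∅.
So no string is accepted by both, and the intersection is empty.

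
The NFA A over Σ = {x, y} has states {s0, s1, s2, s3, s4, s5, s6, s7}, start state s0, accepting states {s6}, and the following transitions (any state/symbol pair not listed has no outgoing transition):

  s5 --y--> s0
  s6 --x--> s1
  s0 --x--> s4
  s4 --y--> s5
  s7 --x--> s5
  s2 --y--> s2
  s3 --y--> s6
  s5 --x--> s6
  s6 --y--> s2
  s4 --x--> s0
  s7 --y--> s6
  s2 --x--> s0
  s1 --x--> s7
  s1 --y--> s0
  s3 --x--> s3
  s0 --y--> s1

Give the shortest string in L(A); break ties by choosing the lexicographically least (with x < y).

A breadth-first search from s0 reaches an accepting state first via the path s0 → s4 → s5 → s6 on input xyx.
No string of length < 3 is accepted (BFS exhausts all shorter strings without reaching an accepting state), and xyx is the lexicographically least accepting string of length 3.

xyx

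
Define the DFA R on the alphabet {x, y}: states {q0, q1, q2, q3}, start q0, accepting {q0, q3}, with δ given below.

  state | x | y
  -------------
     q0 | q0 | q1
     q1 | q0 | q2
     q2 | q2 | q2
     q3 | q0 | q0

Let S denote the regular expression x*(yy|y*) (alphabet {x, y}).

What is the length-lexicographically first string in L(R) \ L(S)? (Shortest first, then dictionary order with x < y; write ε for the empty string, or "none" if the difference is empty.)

yx

The string yx is accepted by R but not by S.
No shorter string lies in the difference, and yx is the lexicographically first length-2 string in L(R) \ L(S).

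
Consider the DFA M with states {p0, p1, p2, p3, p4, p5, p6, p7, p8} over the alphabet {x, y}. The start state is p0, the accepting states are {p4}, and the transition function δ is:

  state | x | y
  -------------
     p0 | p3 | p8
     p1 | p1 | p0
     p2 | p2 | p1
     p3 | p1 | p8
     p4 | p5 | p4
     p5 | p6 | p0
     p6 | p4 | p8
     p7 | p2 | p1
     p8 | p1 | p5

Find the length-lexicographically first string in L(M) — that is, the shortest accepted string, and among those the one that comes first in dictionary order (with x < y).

yyxx

A breadth-first search from p0 reaches an accepting state first via the path p0 → p8 → p5 → p6 → p4 on input yyxx.
No string of length < 4 is accepted (BFS exhausts all shorter strings without reaching an accepting state), and yyxx is the lexicographically least accepting string of length 4.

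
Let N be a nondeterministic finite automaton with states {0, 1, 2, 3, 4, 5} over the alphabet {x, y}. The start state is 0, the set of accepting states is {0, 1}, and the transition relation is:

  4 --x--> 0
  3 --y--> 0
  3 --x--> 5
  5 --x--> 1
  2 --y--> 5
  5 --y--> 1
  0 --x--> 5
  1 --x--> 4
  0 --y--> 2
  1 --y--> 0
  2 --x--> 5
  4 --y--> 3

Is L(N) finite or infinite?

State 0 is reachable from the start and can reach an accepting state, and it lies on the cycle 0 → 2 → 5 → 1 → 0.
Traversing that cycle any number of times yields accepted strings of unbounded length, so the language is infinite.

infinite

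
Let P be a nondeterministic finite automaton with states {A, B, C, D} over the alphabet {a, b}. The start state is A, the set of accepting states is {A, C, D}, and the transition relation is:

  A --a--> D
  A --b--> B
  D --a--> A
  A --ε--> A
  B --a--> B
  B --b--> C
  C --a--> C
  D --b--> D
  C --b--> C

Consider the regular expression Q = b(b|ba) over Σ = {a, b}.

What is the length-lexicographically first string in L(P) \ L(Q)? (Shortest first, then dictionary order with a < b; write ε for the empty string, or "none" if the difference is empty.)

The empty string ε is accepted by P but not by Q.
Since ε is the unique shortest string, it is the required witness.

ε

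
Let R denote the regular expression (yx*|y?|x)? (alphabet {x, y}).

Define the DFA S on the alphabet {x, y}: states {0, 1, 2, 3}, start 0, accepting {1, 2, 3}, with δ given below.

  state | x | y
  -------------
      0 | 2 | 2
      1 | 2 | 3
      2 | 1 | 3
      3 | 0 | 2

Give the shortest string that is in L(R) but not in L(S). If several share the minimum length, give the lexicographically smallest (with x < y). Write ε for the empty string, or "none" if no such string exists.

The empty string ε is accepted by R but not by S.
Since ε is the unique shortest string, it is the required witness.

ε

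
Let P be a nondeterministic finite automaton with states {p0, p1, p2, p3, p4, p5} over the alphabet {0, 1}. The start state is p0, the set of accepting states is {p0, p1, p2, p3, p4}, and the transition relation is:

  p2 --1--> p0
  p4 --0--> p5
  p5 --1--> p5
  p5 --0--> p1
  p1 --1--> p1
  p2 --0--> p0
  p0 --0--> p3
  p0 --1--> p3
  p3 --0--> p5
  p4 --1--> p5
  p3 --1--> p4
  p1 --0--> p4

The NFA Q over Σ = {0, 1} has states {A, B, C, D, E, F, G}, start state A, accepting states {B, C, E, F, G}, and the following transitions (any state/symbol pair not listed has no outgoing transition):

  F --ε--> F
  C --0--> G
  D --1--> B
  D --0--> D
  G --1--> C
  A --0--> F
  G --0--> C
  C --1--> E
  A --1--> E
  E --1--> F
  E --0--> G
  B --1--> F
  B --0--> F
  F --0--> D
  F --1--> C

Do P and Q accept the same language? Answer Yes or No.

The empty string ε is accepted by P but rejected by Q.
So L(P) ≠ L(Q).

No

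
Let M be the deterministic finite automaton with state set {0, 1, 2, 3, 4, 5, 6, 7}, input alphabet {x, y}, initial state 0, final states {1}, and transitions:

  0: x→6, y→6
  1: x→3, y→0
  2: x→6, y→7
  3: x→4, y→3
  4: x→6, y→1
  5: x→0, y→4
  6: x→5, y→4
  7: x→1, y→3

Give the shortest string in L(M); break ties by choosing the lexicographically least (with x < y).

xyy

A breadth-first search from 0 reaches an accepting state first via the path 0 → 6 → 4 → 1 on input xyy.
No string of length < 3 is accepted (BFS exhausts all shorter strings without reaching an accepting state), and xyy is the lexicographically least accepting string of length 3.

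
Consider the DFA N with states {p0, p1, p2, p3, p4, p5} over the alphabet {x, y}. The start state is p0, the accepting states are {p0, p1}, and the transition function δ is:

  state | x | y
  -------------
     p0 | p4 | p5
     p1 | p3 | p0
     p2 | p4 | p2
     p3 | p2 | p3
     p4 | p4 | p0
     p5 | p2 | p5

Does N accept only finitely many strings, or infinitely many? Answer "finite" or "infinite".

State p0 is reachable from the start and can reach an accepting state, and it lies on the cycle p0 → p4 → p0.
Traversing that cycle any number of times yields accepted strings of unbounded length, so the language is infinite.

infinite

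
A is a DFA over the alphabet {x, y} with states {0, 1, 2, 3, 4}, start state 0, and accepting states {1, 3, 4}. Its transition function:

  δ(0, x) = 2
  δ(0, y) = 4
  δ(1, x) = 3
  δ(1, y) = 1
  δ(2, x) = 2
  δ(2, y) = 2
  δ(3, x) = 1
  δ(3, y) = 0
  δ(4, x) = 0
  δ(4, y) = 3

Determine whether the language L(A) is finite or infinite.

infinite

State 0 is reachable from the start and can reach an accepting state, and it lies on the cycle 0 → 4 → 0.
Traversing that cycle any number of times yields accepted strings of unbounded length, so the language is infinite.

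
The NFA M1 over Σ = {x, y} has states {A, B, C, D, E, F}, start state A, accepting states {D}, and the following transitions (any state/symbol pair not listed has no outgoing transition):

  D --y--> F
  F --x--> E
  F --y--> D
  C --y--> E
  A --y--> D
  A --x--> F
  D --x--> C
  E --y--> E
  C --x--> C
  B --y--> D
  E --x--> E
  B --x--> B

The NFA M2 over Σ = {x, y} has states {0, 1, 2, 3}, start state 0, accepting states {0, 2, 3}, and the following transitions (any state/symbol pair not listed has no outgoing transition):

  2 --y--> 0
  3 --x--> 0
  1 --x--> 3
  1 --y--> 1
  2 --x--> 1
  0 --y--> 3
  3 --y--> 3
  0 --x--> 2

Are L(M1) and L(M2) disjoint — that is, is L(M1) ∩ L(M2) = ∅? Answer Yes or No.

No

The string y is accepted by both M1 and M2.
Hence L(M1) ∩ L(M2) ≠ ∅.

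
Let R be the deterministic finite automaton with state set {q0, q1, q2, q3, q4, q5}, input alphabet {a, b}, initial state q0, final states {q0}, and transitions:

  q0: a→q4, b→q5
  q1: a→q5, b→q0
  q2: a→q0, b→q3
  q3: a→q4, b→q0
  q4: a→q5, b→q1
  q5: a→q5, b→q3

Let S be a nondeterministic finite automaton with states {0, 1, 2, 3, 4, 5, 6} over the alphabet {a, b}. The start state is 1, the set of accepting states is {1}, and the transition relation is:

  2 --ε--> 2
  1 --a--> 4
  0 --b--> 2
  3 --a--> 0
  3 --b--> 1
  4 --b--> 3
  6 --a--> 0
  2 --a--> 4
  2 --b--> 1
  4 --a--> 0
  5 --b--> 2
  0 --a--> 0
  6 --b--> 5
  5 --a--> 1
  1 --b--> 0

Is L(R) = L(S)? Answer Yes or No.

Exploring the product automaton R × S from the start pair (q0, 1), following both machines on each input symbol, reaches 5 state pairs: (q0, 1), (q4, 4), (q5, 0), (q1, 3), (q3, 2).
R accepts in {q0} and S accepts in {1}. In every reachable pair the two components are either both accepting — (q0, 1) — or both non-accepting, so no string is accepted by exactly one of the machines: L(R) \ L(S) and L(S) \ L(R) are both empty.
Hence every string is accepted by R iff it is accepted by S, and the two languages coincide.

Yes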